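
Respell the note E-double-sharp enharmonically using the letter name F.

Plain F sits 1 semitone below E##, so on the letter F the same pitch needs a sharp: F#.

F#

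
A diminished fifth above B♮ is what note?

A fifth above B lands on the letter F.
A diminished fifth spans 6 semitones, so B moves to pitch class 5. On the letter F that is F.

F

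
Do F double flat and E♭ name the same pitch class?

Fbb = pitch class 3 and Eb = pitch class 3 — the same pitch class, so they are enharmonic equivalents.

Yes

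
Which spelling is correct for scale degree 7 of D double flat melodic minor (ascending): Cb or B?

Each scale degree takes a distinct letter name. Degree 7 of a scale on D must use the letter C.
Cb and B are enharmonically the same pitch, but only Cb uses the letter C, so it is the correct spelling here.

Cb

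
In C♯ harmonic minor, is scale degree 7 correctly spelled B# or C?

B#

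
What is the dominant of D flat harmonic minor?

Ab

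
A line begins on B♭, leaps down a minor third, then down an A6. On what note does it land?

A minor third down from Bb is G (letter G, 3 semitones down).
An augmented sixth down from G is Bbb (letter B, 10 semitones down).

Bbb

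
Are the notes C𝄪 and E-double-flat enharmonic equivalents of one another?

C## is pitch class 2; Ebb is pitch class 2.
All spellings map to pitch class 2, so they are enharmonically equivalent.

Yes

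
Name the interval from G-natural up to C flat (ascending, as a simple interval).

diminished fourth

The letter names run G→C, a span of 3 letter steps, so the interval is some kind of fourth.
G to Cb is 4 semitones. A perfect fourth is 5, so 4 makes it diminished.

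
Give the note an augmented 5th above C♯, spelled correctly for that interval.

A fifth above C lands on the letter G.
An augmented fifth spans 8 semitones, so C# moves to pitch class 9. On the letter G that is G##.

G##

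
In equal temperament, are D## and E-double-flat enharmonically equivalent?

D## is pitch class 4; Ebb is pitch class 2.
The pitch classes differ (4 vs. 2), so they are not enharmonic equivalents.

No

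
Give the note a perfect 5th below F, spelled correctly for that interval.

Bb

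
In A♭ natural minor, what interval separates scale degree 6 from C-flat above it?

Scale degree 6 of Ab natural minor is Fb.
Fb up to Cb: letters F→C make it a fifth; 7 semitones makes it perfect.

perfect fifth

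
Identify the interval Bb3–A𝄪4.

doubly augmented seventh

The letter names run B→A, a span of 6 letter steps, so the interval is some kind of seventh.
Bb to A## is 13 semitones. A major seventh is 11, so 13 makes it doubly augmented.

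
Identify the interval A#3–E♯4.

perfect fifth

The letter names run A→E, a span of 4 letter steps, so the interval is some kind of fifth.
A# to E# is 7 semitones. A perfect fifth is 7, so 7 makes it perfect.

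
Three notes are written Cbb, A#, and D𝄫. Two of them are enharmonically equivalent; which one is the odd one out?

In 12-tone equal temperament, enharmonic equivalents share a pitch class. Cbb is pitch class 10; A# is pitch class 10; Dbb is pitch class 0.
Cbb and A# share pitch class 10, while Dbb is pitch class 0.

Dbb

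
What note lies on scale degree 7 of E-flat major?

The Eb major scale runs Eb F G Ab Bb C D.
Degree 7 is D.

D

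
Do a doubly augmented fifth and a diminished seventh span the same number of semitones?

A doubly augmented fifth spans 9 semitones; a diminished seventh spans 9.
They are enharmonically equivalent.

Yes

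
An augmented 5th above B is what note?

B up a perfect fifth is F#, so the target letter is F.
From B, an augmented fifth is 8 semitones up: F##.

F##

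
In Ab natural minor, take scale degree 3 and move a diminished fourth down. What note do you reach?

G

Scale degree 3 of Ab natural minor is Cb.
A diminished fourth (4 semitones) below Cb lands on the letter G, giving G.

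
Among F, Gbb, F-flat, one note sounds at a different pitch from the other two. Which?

In 12-tone equal temperament, enharmonic equivalents share a pitch class. F is pitch class 5; Gbb is pitch class 5; Fb is pitch class 4.
F and Gbb share pitch class 5, while Fb is pitch class 4.

Fb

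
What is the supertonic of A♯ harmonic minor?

Degree 2 takes the letter 1 step above A, which is B.
In harmonic minor, degree 2 sits 2 semitones above the tonic. A# + 2 semitones is pitch class 0, spelled on B as B#.

B#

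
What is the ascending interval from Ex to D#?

diminished seventh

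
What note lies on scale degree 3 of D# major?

The D# major scale runs D# E# F## G# A# B# C##.
Degree 3 is F##.

F##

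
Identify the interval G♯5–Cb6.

Counting letters G–A–B–C gives a fourth.
G#→Cb = 3 semitones, 2 narrower than the perfect fourth (5), so doubly diminished.

doubly diminished fourth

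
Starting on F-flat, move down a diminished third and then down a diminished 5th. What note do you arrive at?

A diminished third down from Fb is D (letter D, 2 semitones down).
A diminished fifth down from D is G# (letter G, 6 semitones down).

G#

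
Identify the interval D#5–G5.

diminished fourth

The letter names run D→G, a span of 3 letter steps, so the interval is some kind of fourth.
D# to G is 4 semitones. A perfect fourth is 5, so 4 makes it diminished.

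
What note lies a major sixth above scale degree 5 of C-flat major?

Scale degree 5 of Cb major is Gb.
A major sixth (9 semitones) above Gb lands on the letter E, giving Eb.

Eb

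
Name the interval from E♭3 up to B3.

augmented fifth

Counting letters E–F–G–A–B gives a fifth.
Eb→B = 8 semitones, 1 wider than the perfect fifth (7), so augmented.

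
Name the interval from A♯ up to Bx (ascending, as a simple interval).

augmented second

Counting letters A–B gives a second.
A#→B## = 3 semitones, 1 wider than the major second (2), so augmented.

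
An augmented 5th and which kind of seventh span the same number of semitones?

An augmented fifth spans 8 semitones.
A seventh spanning 8 semitones is doubly diminished (the major seventh is 11).

doubly diminished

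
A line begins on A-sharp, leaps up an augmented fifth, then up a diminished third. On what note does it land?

An augmented fifth up from A# is E## (letter E, 8 semitones up).
A diminished third up from E## is G# (letter G, 2 semitones up).

G#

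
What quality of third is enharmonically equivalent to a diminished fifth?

A diminished fifth spans 6 semitones.
A third spanning 6 semitones is doubly augmented (the major third is 4).

doubly augmented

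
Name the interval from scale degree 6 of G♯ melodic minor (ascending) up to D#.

Scale degree 6 of G# melodic minor (ascending) is E#.
E# up to D#: letters E→D make it a seventh; 10 semitones makes it minor.

minor seventh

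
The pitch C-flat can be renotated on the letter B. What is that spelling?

B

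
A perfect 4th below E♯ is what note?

B#

E down a perfect fourth is B, so the target letter is B.
From E#, a perfect fourth is 5 semitones down: B#.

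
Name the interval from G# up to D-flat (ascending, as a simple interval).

doubly diminished fifth

The letter names run G→D, a span of 4 letter steps, so the interval is some kind of fifth.
G# to Db is 5 semitones. A perfect fifth is 7, so 5 makes it doubly diminished.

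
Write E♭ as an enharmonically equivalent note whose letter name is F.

Plain F sits 2 semitones above Eb, so on the letter F the same pitch needs a double flat: Fbb.

Fbb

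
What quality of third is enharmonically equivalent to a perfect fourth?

augmented

A perfect fourth spans 5 semitones.
A third spanning 5 semitones is augmented (the major third is 4).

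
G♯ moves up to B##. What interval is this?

augmented third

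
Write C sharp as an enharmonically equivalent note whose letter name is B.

B##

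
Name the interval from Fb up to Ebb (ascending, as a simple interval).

minor seventh

Counting letters F–G–A–B–C–D–E gives a seventh.
Fb→Ebb = 10 semitones, 1 narrower than the major seventh (11), so minor.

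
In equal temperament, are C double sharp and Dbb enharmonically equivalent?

C## is pitch class 2; Dbb is pitch class 0.
The pitch classes differ (2 vs. 0), so they are not enharmonic equivalents.

No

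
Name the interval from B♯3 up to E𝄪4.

The letter names run B→E, a span of 3 letter steps, so the interval is some kind of fourth.
B# to E## is 6 semitones. A perfect fourth is 5, so 6 makes it augmented.

augmented fourth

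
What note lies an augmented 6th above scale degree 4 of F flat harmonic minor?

Scale degree 4 of Fb harmonic minor is Bbb.
An augmented sixth (10 semitones) above Bbb lands on the letter G, giving G.

G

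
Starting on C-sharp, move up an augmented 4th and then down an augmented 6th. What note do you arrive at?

A

An augmented fourth up from C# is F## (letter F, 6 semitones up).
An augmented sixth down from F## is A (letter A, 10 semitones down).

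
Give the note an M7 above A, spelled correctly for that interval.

A seventh above A lands on the letter G.
A major seventh spans 11 semitones, so A moves to pitch class 8. On the letter G that is G#.

G#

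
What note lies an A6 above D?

B#

A sixth above D lands on the letter B.
An augmented sixth spans 10 semitones, so D moves to pitch class 0. On the letter B that is B#.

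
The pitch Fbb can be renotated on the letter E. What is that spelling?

Eb

Fbb is pitch class 3. The letter E alone is pitch class 4.
To reach pitch class 3 from E requires an offset of -1 semitone, i.e. flat: Eb.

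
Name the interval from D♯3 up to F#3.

Counting letters D–E–F gives a third.
D#→F# = 3 semitones, 1 narrower than the major third (4), so minor.

minor third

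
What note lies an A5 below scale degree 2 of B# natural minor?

Scale degree 2 of B# natural minor is C##.
An augmented fifth (8 semitones) below C## lands on the letter F, giving F#.

F#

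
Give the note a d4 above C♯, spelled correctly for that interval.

C up a perfect fourth is F, so the target letter is F.
From C#, a diminished fourth is 4 semitones up: F.

F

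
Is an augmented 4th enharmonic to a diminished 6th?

No

An augmented fourth spans 6 semitones; a diminished sixth spans 7.
The spans differ, so they are not enharmonic equivalents.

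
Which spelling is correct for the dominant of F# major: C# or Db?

Each scale degree takes a distinct letter name. Degree 5 of a scale on F must use the letter C.
C# and Db are enharmonically the same pitch, but only C# uses the letter C, so it is the correct spelling here.

C#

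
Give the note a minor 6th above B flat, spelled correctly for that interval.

B up a major sixth is G#, so the target letter is G.
From Bb, a minor sixth is 8 semitones up: Gb.

Gb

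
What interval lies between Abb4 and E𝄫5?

The letter names run A→E, a span of 4 letter steps, so the interval is some kind of fifth.
Abb to Ebb is 7 semitones. A perfect fifth is 7, so 7 makes it perfect.

perfect fifth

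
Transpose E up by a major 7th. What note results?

D#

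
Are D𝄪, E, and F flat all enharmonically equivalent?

Yes

D## is pitch class 4; E is pitch class 4; Fb is pitch class 4.
All spellings map to pitch class 4, so they are enharmonically equivalent.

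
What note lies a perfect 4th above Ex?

E up a perfect fourth is A, so the target letter is A.
From E##, a perfect fourth is 5 semitones up: A##.

A##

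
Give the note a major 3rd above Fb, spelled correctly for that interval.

Ab

A third above F lands on the letter A.
A major third spans 4 semitones, so Fb moves to pitch class 8. On the letter A that is Ab.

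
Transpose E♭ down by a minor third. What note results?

E down a major third is C, so the target letter is C.
From Eb, a minor third is 3 semitones down: C.

C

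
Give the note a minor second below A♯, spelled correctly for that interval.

A second below A lands on the letter G.
A minor second spans 1 semitone, so A# moves to pitch class 9. On the letter G that is G##.

G##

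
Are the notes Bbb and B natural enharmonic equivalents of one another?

No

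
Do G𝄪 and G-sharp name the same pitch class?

No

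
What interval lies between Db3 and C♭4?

Counting letters D–E–F–G–A–B–C gives a seventh.
Db→Cb = 10 semitones, 1 narrower than the major seventh (11), so minor.

minor seventh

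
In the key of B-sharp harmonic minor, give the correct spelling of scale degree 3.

Degree 3 takes the letter 2 steps above B, which is D.
In harmonic minor, degree 3 sits 3 semitones above the tonic. B# + 3 semitones is pitch class 3, spelled on D as D#.

D#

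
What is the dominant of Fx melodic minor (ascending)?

The F## melodic minor (ascending) scale runs F## G## A# B# C## D## E##.
Degree 5 is C##.

C##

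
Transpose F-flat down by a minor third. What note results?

Db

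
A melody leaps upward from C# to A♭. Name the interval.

The letter names run C→A, a span of 5 letter steps, so the interval is some kind of sixth.
C# to Ab is 7 semitones. A major sixth is 9, so 7 makes it diminished.

diminished sixth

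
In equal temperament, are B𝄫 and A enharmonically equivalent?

Bbb = pitch class 9 and A = pitch class 9 — the same pitch class, so they are enharmonic equivalents.

Yes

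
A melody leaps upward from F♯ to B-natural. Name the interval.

perfect fourth

The letter names run F→B, a span of 3 letter steps, so the interval is some kind of fourth.
F# to B is 5 semitones. A perfect fourth is 5, so 5 makes it perfect.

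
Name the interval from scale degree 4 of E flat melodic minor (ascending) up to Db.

perfect fourth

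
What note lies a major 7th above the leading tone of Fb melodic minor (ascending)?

The leading tone of Fb melodic minor (ascending) is Eb.
A major seventh (11 semitones) above Eb lands on the letter D, giving D.

D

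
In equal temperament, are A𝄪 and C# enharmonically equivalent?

No

A## is pitch class 11; C# is pitch class 1.
The pitch classes differ (11 vs. 1), so they are not enharmonic equivalents.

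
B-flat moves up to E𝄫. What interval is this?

Counting letters B–C–D–E gives a fourth.
Bb→Ebb = 4 semitones, 1 narrower than the perfect fourth (5), so diminished.

diminished fourth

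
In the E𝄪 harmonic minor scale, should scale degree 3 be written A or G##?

G##

Each scale degree takes a distinct letter name. Degree 3 of a scale on E must use the letter G.
G## and A are enharmonically the same pitch, but only G## uses the letter G, so it is the correct spelling here.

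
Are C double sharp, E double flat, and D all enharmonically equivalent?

Yes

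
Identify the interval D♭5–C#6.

augmented seventh

The letter names run D→C, a span of 6 letter steps, so the interval is some kind of seventh.
Db to C# is 12 semitones. A major seventh is 11, so 12 makes it augmented.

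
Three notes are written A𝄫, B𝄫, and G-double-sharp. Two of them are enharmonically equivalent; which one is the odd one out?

In 12-tone equal temperament, enharmonic equivalents share a pitch class. Abb is pitch class 7; Bbb is pitch class 9; G## is pitch class 9.
Bbb and G## share pitch class 9, while Abb is pitch class 7.

Abb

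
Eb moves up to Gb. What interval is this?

Counting letters E–F–G gives a third.
Eb→Gb = 3 semitones, 1 narrower than the major third (4), so minor.

minor third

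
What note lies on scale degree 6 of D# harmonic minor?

B

Degree 6 takes the letter 5 steps above D, which is B.
In harmonic minor, degree 6 sits 8 semitones above the tonic. D# + 8 semitones is pitch class 11, spelled on B as B.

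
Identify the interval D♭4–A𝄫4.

diminished fifth

The letter names run D→A, a span of 4 letter steps, so the interval is some kind of fifth.
Db to Abb is 6 semitones. A perfect fifth is 7, so 6 makes it diminished.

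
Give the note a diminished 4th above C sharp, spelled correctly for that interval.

A fourth above C lands on the letter F.
A diminished fourth spans 4 semitones, so C# moves to pitch class 5. On the letter F that is F.

F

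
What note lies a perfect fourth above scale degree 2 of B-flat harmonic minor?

F

Scale degree 2 of Bb harmonic minor is C.
A perfect fourth (5 semitones) above C lands on the letter F, giving F.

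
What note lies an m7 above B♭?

Ab

A seventh above B lands on the letter A.
A minor seventh spans 10 semitones, so Bb moves to pitch class 8. On the letter A that is Ab.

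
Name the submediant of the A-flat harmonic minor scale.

Fb

The Ab harmonic minor scale runs Ab Bb Cb Db Eb Fb G.
Degree 6 is Fb.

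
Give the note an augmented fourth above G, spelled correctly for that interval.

A fourth above G lands on the letter C.
An augmented fourth spans 6 semitones, so G moves to pitch class 1. On the letter C that is C#.

C#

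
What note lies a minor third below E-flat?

A third below E lands on the letter C.
A minor third spans 3 semitones, so Eb moves to pitch class 0. On the letter C that is C.

C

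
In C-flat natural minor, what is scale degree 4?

The Cb natural minor scale runs Cb Db Ebb Fb Gb Abb Bbb.
Degree 4 is Fb.

Fb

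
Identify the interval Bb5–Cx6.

The letter names run B→C, a span of 1 letter step, so the interval is some kind of second.
Bb to C## is 4 semitones. A major second is 2, so 4 makes it doubly augmented.

doubly augmented second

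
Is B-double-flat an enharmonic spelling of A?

Bbb is pitch class 9; A is pitch class 9.
All spellings map to pitch class 9, so they are enharmonically equivalent.

Yes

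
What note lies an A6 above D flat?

B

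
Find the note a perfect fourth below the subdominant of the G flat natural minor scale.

Gb

The subdominant of Gb natural minor is Cb.
A perfect fourth (5 semitones) below Cb lands on the letter G, giving Gb.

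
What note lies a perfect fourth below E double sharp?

E down a perfect fourth is B, so the target letter is B.
From E##, a perfect fourth is 5 semitones down: B##.

B##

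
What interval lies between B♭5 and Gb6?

Counting letters B–C–D–E–F–G gives a sixth.
Bb→Gb = 8 semitones, 1 narrower than the major sixth (9), so minor.

minor sixth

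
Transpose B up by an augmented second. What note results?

B up a major second is C#, so the target letter is C.
From B, an augmented second is 3 semitones up: C##.

C##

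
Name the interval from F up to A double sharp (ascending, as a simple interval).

doubly augmented third

The letter names run F→A, a span of 2 letter steps, so the interval is some kind of third.
F to A## is 6 semitones. A major third is 4, so 6 makes it doubly augmented.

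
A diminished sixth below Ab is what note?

A down a major sixth is C, so the target letter is C.
From Ab, a diminished sixth is 7 semitones down: C#.

C#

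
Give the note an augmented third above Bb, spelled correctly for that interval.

B up a major third is D#, so the target letter is D.
From Bb, an augmented third is 5 semitones up: D#.

D#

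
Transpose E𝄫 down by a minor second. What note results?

Db

E down a major second is D, so the target letter is D.
From Ebb, a minor second is 1 semitone down: Db.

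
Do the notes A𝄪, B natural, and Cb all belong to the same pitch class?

A## is pitch class 11; B is pitch class 11; Cb is pitch class 11.
All spellings map to pitch class 11, so they are enharmonically equivalent.

Yes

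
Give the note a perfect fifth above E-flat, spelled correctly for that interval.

Bb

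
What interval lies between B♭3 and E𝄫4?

diminished fourth

The letter names run B→E, a span of 3 letter steps, so the interval is some kind of fourth.
Bb to Ebb is 4 semitones. A perfect fourth is 5, so 4 makes it diminished.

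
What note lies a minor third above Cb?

Ebb

C up a major third is E, so the target letter is E.
From Cb, a minor third is 3 semitones up: Ebb.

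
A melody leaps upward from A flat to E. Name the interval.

augmented fifth

Counting letters A–B–C–D–E gives a fifth.
Ab→E = 8 semitones, 1 wider than the perfect fifth (7), so augmented.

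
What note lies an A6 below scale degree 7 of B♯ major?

Scale degree 7 of B# major is A##.
An augmented sixth (10 semitones) below A## lands on the letter C, giving C#.

C#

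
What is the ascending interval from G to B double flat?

Counting letters G–A–B gives a third.
G→Bbb = 2 semitones, 2 narrower than the major third (4), so diminished.

diminished third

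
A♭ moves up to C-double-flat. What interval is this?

Counting letters A–B–C gives a third.
Ab→Cbb = 2 semitones, 2 narrower than the major third (4), so diminished.

diminished third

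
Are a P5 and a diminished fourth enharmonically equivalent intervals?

No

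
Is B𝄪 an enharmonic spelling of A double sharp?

No

B## is pitch class 1; A## is pitch class 11.
The pitch classes differ (1 vs. 11), so they are not enharmonic equivalents.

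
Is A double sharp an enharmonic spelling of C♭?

A## = pitch class 11 and Cb = pitch class 11 — the same pitch class, so they are enharmonic equivalents.

Yes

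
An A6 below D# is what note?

F

D down a major sixth is F, so the target letter is F.
From D#, an augmented sixth is 10 semitones down: F.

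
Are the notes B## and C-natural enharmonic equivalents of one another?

No

Two spellings are enharmonically equivalent only if they share a pitch class.
Here B## → 1, C → 0; 0 ≠ 1, so they are not.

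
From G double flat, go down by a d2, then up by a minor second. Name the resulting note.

Gb

A diminished second down from Gbb is F (letter F, 0 semitones down).
A minor second up from F is Gb (letter G, 1 semitone up).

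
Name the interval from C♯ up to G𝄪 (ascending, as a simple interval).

Counting letters C–D–E–F–G gives a fifth.
C#→G## = 8 semitones, 1 wider than the perfect fifth (7), so augmented.

augmented fifth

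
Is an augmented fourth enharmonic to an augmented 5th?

An augmented fourth spans 6 semitones; an augmented fifth spans 8.
The spans differ, so they are not enharmonic equivalents.

No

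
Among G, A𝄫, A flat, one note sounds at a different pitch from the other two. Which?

Ab

In 12-tone equal temperament, enharmonic equivalents share a pitch class. G is pitch class 7; Abb is pitch class 7; Ab is pitch class 8.
G and Abb share pitch class 7, while Ab is pitch class 8.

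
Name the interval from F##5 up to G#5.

minor second

Counting letters F–G gives a second.
F##→G# = 1 semitone, 1 narrower than the major second (2), so minor.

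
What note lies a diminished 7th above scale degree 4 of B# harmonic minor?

D

Scale degree 4 of B# harmonic minor is E#.
A diminished seventh (9 semitones) above E# lands on the letter D, giving D.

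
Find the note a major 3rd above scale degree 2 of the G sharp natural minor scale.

Scale degree 2 of G# natural minor is A#.
A major third (4 semitones) above A# lands on the letter C, giving C##.

C##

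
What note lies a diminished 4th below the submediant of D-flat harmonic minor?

F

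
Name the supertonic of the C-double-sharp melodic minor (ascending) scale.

D##

Degree 2 takes the letter 1 step above C, which is D.
In melodic minor (ascending), degree 2 sits 2 semitones above the tonic. C## + 2 semitones is pitch class 4, spelled on D as D##.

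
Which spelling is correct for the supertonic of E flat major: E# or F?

F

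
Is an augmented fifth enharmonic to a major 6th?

No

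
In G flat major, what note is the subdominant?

The Gb major scale runs Gb Ab Bb Cb Db Eb F.
Degree 4 is Cb.

Cb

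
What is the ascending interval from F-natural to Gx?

Counting letters F–G gives a second.
F→G## = 4 semitones, 2 wider than the major second (2), so doubly augmented.

doubly augmented second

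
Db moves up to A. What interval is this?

Counting letters D–E–F–G–A gives a fifth.
Db→A = 8 semitones, 1 wider than the perfect fifth (7), so augmented.

augmented fifth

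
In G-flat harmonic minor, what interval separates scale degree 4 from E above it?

augmented third

Scale degree 4 of Gb harmonic minor is Cb.
Cb up to E: letters C→E make it a third; 5 semitones makes it augmented.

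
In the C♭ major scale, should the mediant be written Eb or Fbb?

Each scale degree takes a distinct letter name. Degree 3 of a scale on C must use the letter E.
Eb and Fbb are enharmonically the same pitch, but only Eb uses the letter E, so it is the correct spelling here.

Eb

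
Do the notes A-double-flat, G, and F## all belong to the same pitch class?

Yes

Abb = pitch class 7 and G = pitch class 7 and F## = pitch class 7 — the same pitch class, so they are enharmonic equivalents.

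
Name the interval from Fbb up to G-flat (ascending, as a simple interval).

augmented second

The letter names run F→G, a span of 1 letter step, so the interval is some kind of second.
Fbb to Gb is 3 semitones. A major second is 2, so 3 makes it augmented.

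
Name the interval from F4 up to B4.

augmented fourth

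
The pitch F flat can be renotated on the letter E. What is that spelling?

E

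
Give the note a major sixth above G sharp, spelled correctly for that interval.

E#

A sixth above G lands on the letter E.
A major sixth spans 9 semitones, so G# moves to pitch class 5. On the letter E that is E#.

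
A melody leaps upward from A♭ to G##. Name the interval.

doubly augmented seventh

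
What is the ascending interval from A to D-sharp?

augmented fourth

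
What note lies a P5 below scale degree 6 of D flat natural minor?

Ebb

Scale degree 6 of Db natural minor is Bbb.
A perfect fifth (7 semitones) below Bbb lands on the letter E, giving Ebb.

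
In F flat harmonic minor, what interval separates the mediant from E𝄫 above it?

perfect fifth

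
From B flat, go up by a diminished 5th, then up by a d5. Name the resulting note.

Cbb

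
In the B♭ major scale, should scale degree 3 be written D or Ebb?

D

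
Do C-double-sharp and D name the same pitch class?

C## = pitch class 2 and D = pitch class 2 — the same pitch class, so they are enharmonic equivalents.

Yes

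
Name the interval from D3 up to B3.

major sixth

The letter names run D→B, a span of 5 letter steps, so the interval is some kind of sixth.
D to B is 9 semitones. A major sixth is 9, so 9 makes it major.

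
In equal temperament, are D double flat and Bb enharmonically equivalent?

Dbb is pitch class 0; Bb is pitch class 10.
The pitch classes differ (0 vs. 10), so they are not enharmonic equivalents.

No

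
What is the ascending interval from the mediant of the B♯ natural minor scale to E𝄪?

augmented second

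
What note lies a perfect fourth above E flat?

A fourth above E lands on the letter A.
A perfect fourth spans 5 semitones, so Eb moves to pitch class 8. On the letter A that is Ab.

Ab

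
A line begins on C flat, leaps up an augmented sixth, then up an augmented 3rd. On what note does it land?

C##

An augmented sixth up from Cb is A (letter A, 10 semitones up).
An augmented third up from A is C## (letter C, 5 semitones up).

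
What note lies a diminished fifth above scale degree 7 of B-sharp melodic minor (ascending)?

E#

Scale degree 7 of B# melodic minor (ascending) is A##.
A diminished fifth (6 semitones) above A## lands on the letter E, giving E#.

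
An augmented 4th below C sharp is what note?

G

A fourth below C lands on the letter G.
An augmented fourth spans 6 semitones, so C# moves to pitch class 7. On the letter G that is G.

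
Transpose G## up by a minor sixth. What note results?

E#

G up a major sixth is E, so the target letter is E.
From G##, a minor sixth is 8 semitones up: E#.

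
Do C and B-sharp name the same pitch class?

Yes

C is pitch class 0; B# is pitch class 0.
All spellings map to pitch class 0, so they are enharmonically equivalent.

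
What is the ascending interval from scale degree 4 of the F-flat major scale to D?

augmented third

Scale degree 4 of Fb major is Bbb.
Bbb up to D: letters B→D make it a third; 5 semitones makes it augmented.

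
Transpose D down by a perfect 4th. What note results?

D down a perfect fourth is A, so the target letter is A.
From D, a perfect fourth is 5 semitones down: A.

A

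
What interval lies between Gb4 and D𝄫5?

Counting letters G–A–B–C–D gives a fifth.
Gb→Dbb = 6 semitones, 1 narrower than the perfect fifth (7), so diminished.

diminished fifth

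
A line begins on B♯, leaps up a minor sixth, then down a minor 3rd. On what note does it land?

E#

A minor sixth up from B# is G# (letter G, 8 semitones up).
A minor third down from G# is E# (letter E, 3 semitones down).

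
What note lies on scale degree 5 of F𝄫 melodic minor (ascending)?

Degree 5 takes the letter 4 steps above F, which is C.
In melodic minor (ascending), degree 5 sits 7 semitones above the tonic. Fbb + 7 semitones is pitch class 10, spelled on C as Cbb.

Cbb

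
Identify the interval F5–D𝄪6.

doubly augmented sixth

Counting letters F–G–A–B–C–D gives a sixth.
F→D## = 11 semitones, 2 wider than the major sixth (9), so doubly augmented.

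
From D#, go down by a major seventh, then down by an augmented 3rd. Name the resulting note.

Cb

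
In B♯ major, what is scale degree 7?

A##

The B# major scale runs B# C## D## E# F## G## A##.
Degree 7 is A##.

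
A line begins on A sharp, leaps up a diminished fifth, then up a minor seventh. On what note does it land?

D

A diminished fifth up from A# is E (letter E, 6 semitones up).
A minor seventh up from E is D (letter D, 10 semitones up).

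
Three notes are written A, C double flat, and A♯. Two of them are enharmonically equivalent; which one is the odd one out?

In 12-tone equal temperament, enharmonic equivalents share a pitch class. A is pitch class 9; Cbb is pitch class 10; A# is pitch class 10.
Cbb and A# share pitch class 10, while A is pitch class 9.

A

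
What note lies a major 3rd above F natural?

A third above F lands on the letter A.
A major third spans 4 semitones, so F moves to pitch class 9. On the letter A that is A.

A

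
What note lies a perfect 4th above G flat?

Cb

A fourth above G lands on the letter C.
A perfect fourth spans 5 semitones, so Gb moves to pitch class 11. On the letter C that is Cb.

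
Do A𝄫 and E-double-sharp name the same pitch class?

No

Abb is pitch class 7; E## is pitch class 6.
The pitch classes differ (7 vs. 6), so they are not enharmonic equivalents.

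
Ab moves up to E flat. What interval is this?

perfect fifth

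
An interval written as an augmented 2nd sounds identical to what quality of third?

minor

An augmented second spans 3 semitones.
A third spanning 3 semitones is minor (the major third is 4).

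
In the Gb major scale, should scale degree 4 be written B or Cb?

Cb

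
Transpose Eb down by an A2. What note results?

Dbb

E down a major second is D, so the target letter is D.
From Eb, an augmented second is 3 semitones down: Dbb.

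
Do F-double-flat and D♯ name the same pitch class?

Fbb is pitch class 3; D# is pitch class 3.
All spellings map to pitch class 3, so they are enharmonically equivalent.

Yes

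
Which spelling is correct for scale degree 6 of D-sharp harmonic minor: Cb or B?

B

Each scale degree takes a distinct letter name. Degree 6 of a scale on D must use the letter B.
B and Cb are enharmonically the same pitch, but only B uses the letter B, so it is the correct spelling here.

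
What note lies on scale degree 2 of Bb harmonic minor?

C

Degree 2 takes the letter 1 step above B, which is C.
In harmonic minor, degree 2 sits 2 semitones above the tonic. Bb + 2 semitones is pitch class 0, spelled on C as C.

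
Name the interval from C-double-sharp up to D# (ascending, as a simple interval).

minor second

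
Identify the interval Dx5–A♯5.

diminished fifth

Counting letters D–E–F–G–A gives a fifth.
D##→A# = 6 semitones, 1 narrower than the perfect fifth (7), so diminished.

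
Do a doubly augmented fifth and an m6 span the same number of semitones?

A doubly augmented fifth spans 9 semitones; a minor sixth spans 8.
The spans differ, so they are not enharmonic equivalents.

No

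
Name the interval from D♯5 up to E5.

minor second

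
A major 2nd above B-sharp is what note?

C##

B up a major second is C#, so the target letter is C.
From B#, a major second is 2 semitones up: C##.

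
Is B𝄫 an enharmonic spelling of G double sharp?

Yes

Bbb = pitch class 9 and G## = pitch class 9 — the same pitch class, so they are enharmonic equivalents.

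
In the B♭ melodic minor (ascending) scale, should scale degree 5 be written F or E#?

F

Each scale degree takes a distinct letter name. Degree 5 of a scale on B must use the letter F.
F and E# are enharmonically the same pitch, but only F uses the letter F, so it is the correct spelling here.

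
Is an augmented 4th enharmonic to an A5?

No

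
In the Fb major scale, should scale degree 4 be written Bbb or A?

Bbb

Each scale degree takes a distinct letter name. Degree 4 of a scale on F must use the letter B.
Bbb and A are enharmonically the same pitch, but only Bbb uses the letter B, so it is the correct spelling here.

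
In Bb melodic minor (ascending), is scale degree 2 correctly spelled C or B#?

C

Each scale degree takes a distinct letter name. Degree 2 of a scale on B must use the letter C.
C and B# are enharmonically the same pitch, but only C uses the letter C, so it is the correct spelling here.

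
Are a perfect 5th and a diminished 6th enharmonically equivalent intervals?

Yes

A perfect fifth spans 7 semitones; a diminished sixth spans 7.
They are enharmonically equivalent.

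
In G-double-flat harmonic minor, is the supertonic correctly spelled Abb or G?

Abb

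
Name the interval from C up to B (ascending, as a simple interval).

The letter names run C→B, a span of 6 letter steps, so the interval is some kind of seventh.
C to B is 11 semitones. A major seventh is 11, so 11 makes it major.

major seventh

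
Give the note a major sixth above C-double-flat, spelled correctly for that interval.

C up a major sixth is A, so the target letter is A.
From Cbb, a major sixth is 9 semitones up: Abb.

Abb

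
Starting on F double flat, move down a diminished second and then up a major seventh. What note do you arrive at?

D

A diminished second down from Fbb is Eb (letter E, 0 semitones down).
A major seventh up from Eb is D (letter D, 11 semitones up).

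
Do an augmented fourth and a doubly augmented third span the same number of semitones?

Yes

An augmented fourth spans 6 semitones; a doubly augmented third spans 6.
They are enharmonically equivalent.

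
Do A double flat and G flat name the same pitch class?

No

Abb is pitch class 7; Gb is pitch class 6.
The pitch classes differ (7 vs. 6), so they are not enharmonic equivalents.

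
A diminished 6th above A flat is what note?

Fbb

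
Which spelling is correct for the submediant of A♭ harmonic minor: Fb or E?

Each scale degree takes a distinct letter name. Degree 6 of a scale on A must use the letter F.
Fb and E are enharmonically the same pitch, but only Fb uses the letter F, so it is the correct spelling here.

Fb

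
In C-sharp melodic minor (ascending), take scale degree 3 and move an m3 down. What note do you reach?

C#

Scale degree 3 of C# melodic minor (ascending) is E.
A minor third (3 semitones) below E lands on the letter C, giving C#.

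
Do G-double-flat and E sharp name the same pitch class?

Yes

Gbb = pitch class 5 and E# = pitch class 5 — the same pitch class, so they are enharmonic equivalents.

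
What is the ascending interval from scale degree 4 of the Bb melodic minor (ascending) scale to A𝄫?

diminished fourth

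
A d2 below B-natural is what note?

A##

A second below B lands on the letter A.
A diminished second spans 0 semitones, so B moves to pitch class 11. On the letter A that is A##.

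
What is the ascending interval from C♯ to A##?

augmented sixth

Counting letters C–D–E–F–G–A gives a sixth.
C#→A## = 10 semitones, 1 wider than the major sixth (9), so augmented.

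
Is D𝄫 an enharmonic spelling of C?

Yes

Dbb is pitch class 0; C is pitch class 0.
All spellings map to pitch class 0, so they are enharmonically equivalent.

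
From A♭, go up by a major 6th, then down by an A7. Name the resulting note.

A major sixth up from Ab is F (letter F, 9 semitones up).
An augmented seventh down from F is Gbb (letter G, 12 semitones down).

Gbb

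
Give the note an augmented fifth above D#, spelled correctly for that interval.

A##

A fifth above D lands on the letter A.
An augmented fifth spans 8 semitones, so D# moves to pitch class 11. On the letter A that is A##.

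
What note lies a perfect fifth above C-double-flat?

Gbb

C up a perfect fifth is G, so the target letter is G.
From Cbb, a perfect fifth is 7 semitones up: Gbb.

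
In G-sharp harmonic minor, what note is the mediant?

Degree 3 takes the letter 2 steps above G, which is B.
In harmonic minor, degree 3 sits 3 semitones above the tonic. G# + 3 semitones is pitch class 11, spelled on B as B.

B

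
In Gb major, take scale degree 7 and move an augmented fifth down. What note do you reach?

Bbb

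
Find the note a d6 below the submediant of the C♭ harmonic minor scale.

The submediant of Cb harmonic minor is Abb.
A diminished sixth (7 semitones) below Abb lands on the letter C, giving C.

C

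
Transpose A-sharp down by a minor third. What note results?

A third below A lands on the letter F.
A minor third spans 3 semitones, so A# moves to pitch class 7. On the letter F that is F##.

F##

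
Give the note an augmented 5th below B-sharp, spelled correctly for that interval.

E

A fifth below B lands on the letter E.
An augmented fifth spans 8 semitones, so B# moves to pitch class 4. On the letter E that is E.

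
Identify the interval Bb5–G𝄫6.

diminished sixth

The letter names run B→G, a span of 5 letter steps, so the interval is some kind of sixth.
Bb to Gbb is 7 semitones. A major sixth is 9, so 7 makes it diminished.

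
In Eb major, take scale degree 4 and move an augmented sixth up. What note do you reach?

F#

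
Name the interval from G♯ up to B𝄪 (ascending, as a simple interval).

augmented third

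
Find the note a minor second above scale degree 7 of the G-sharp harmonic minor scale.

G#

Scale degree 7 of G# harmonic minor is F##.
A minor second (1 semitone) above F## lands on the letter G, giving G#.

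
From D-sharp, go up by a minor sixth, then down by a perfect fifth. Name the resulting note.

A minor sixth up from D# is B (letter B, 8 semitones up).
A perfect fifth down from B is E (letter E, 7 semitones down).

E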